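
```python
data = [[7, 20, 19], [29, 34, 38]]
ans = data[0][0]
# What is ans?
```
Trace:
  data=[[7, 20, 19], [29, 34, 38]]
  data=[[7, 20, 19], [29, 34, 38]], ans=7

Final answer: 7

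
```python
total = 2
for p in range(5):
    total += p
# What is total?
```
Trace:
  total=2
  total=2, p=0
  total=3, p=1
  total=5, p=2
  total=8, p=3
  total=12, p=4

Final answer: 12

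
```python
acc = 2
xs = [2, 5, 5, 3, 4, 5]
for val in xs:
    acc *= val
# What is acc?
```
Trace:
  acc=2
  acc=4, val=2
  acc=20, val=5
  acc=100, val=5
  acc=300, val=3
  acc=1200, val=4
  acc=6000, val=5

Final answer: 6000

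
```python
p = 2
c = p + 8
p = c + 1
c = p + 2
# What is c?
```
Trace:
  p=2
  p=2, c=10
  p=11, c=10
  p=11, c=13

Final answer: 13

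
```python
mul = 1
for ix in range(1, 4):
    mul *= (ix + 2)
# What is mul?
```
Trace:
  mul=1
  mul=3, ix=1
  mul=12, ix=2
  mul=60, ix=3

Final answer: 60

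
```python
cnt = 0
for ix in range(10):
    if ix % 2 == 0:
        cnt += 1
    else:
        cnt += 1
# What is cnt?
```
Trace:
  cnt=0
  cnt=1, ix=0
  cnt=2, ix=1
  cnt=3, ix=2
  cnt=4, ix=3
  cnt=5, ix=4
  cnt=6, ix=5
  cnt=7, ix=6
  cnt=8, ix=7
  cnt=9, ix=8
  cnt=10, ix=9

Final answer: 10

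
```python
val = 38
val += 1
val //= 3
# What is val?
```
Trace:
  val=38
  val=39
  val=13

Final answer: 13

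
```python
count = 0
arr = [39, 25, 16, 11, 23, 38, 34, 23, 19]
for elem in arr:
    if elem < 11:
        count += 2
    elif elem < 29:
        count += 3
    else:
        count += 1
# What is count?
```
Trace:
  count=0
  count=1, elem=39
  count=4, elem=25
  count=7, elem=16
  count=10, elem=11
  count=13, elem=23
  count=14, elem=38
  count=15, elem=34
  count=18, elem=23
  count=21, elem=19

Final answer: 21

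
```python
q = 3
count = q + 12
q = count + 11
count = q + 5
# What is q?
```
Trace:
  q=3
  q=3, count=15
  q=26, count=15
  q=26, count=31

Final answer: 26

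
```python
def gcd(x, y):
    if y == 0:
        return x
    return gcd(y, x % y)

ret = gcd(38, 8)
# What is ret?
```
Call trace:
gcd(x=38, y=8)
  gcd(x=8, y=6)
    gcd(x=6, y=2)
      gcd(x=2, y=0)
      -> return 2
    -> return 2
  -> return 2
-> return 2

Final answer: 2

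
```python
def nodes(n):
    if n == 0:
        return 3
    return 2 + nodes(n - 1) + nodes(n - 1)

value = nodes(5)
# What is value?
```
Call trace (a repeated sub-call is expanded the first time; later identical calls just restate its return value):
nodes(n=5)
  nodes(n=4)
    nodes(n=3)
      nodes(n=2)
        nodes(n=1)
          nodes(n=0)
          -> return 3
          nodes(n=0)
          -> return 3
        -> return 8
        nodes(n=1) -> return 8  (same call as traced above)
      -> return 18
      nodes(n=2) -> return 18  (same call as traced above)
    -> return 38
    nodes(n=3) -> return 38  (same call as traced above)
  -> return 78
  nodes(n=4) -> return 78  (same call as traced above)
-> return 158

Final answer: 158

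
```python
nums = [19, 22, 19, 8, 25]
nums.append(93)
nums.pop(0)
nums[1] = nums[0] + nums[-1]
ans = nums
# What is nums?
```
Trace:
  nums=[19, 22, 19, 8, 25]
  nums=[19, 22, 19, 8, 25, 93]
  nums=[22, 19, 8, 25, 93]
  nums=[22, 115, 8, 25, 93]
  nums=[22, 115, 8, 25, 93], ans=[22, 115, 8, 25, 93]

Final answer: [22, 115, 8, 25, 93]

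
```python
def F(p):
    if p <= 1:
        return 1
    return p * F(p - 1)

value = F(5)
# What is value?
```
Call trace:
F(p=5)
  F(p=4)
    F(p=3)
      F(p=2)
        F(p=1)
        -> return 1
      -> return 2
    -> return 6
  -> return 24
-> return 120

Final answer: 120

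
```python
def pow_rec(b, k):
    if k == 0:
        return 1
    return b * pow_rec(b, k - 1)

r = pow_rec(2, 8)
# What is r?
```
Call trace:
pow_rec(b=2, k=8)
  pow_rec(b=2, k=7)
    pow_rec(b=2, k=6)
      pow_rec(b=2, k=5)
        pow_rec(b=2, k=4)
          pow_rec(b=2, k=3)
            pow_rec(b=2, k=2)
              pow_rec(b=2, k=1)
                pow_rec(b=2, k=0)
                -> return 1
              -> return 2
            -> return 4
          -> return 8
        -> return 16
      -> return 32
    -> return 64
  -> return 128
-> return 256

Final answer: 256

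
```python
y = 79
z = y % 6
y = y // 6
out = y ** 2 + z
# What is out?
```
Trace:
  y=79
  y=79, z=1
  y=13, z=1
  y=13, z=1, out=170

Final answer: 170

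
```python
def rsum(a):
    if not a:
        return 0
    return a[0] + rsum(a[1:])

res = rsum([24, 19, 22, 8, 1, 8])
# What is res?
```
Call trace:
rsum(a=[24, 19, 22, 8, 1, 8])
  rsum(a=[19, 22, 8, 1, 8])
    rsum(a=[22, 8, 1, 8])
      rsum(a=[8, 1, 8])
        rsum(a=[1, 8])
          rsum(a=[8])
            rsum(a=[])
            -> return 0
          -> return 8
        -> return 9
      -> return 17
    -> return 39
  -> return 58
-> return 82

Final answer: 82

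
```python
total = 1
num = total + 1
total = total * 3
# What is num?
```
Trace:
  total=1
  total=1, num=2
  total=3, num=2

Final answer: 2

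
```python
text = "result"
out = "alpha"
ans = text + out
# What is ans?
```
Trace:
  text='result'
  text='result', out='alpha'
  text='result', out='alpha', ans='resultalpha'

Final answer: 'resultalpha'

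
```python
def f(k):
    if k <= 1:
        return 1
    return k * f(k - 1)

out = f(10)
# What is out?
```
Call trace:
f(k=10)
  f(k=9)
    f(k=8)
      f(k=7)
        f(k=6)
          f(k=5)
            f(k=4)
              f(k=3)
                f(k=2)
                  f(k=1)
                  -> return 1
                -> return 2
              -> return 6
            -> return 24
          -> return 120
        -> return 720
      -> return 5040
    -> return 40320
  -> return 362880
-> return 3628800

Final answer: 3628800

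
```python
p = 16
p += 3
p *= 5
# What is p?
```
Trace:
  p=16
  p=19
  p=95

Final answer: 95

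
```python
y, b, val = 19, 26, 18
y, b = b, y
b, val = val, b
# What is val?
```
Trace:
  y=19, b=26, val=18
  y=26, b=19, val=18
  y=26, b=18, val=19

Final answer: 19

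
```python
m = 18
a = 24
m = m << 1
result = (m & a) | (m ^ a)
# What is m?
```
Trace:
  m=18
  m=18, a=24
  m=36, a=24
  m=36, a=24, result=60

Final answer: 36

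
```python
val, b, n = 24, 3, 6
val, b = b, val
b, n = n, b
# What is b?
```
Trace:
  val=24, b=3, n=6
  val=3, b=24, n=6
  val=3, b=6, n=24

Final answer: 6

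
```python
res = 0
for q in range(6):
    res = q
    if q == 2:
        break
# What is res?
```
Trace:
  res=0
  res=0, q=0
  res=1, q=1
  res=2, q=2

Final answer: 2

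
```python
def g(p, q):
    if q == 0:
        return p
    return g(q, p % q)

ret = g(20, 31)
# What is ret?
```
Call trace:
g(p=20, q=31)
  g(p=31, q=20)
    g(p=20, q=11)
      g(p=11, q=9)
        g(p=9, q=2)
          g(p=2, q=1)
            g(p=1, q=0)
            -> return 1
          -> return 1
        -> return 1
      -> return 1
    -> return 1
  -> return 1
-> return 1

Final answer: 1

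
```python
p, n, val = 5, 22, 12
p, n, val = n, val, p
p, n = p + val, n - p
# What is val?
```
Trace:
  p=5, n=22, val=12
  p=22, n=12, val=5
  p=27, n=-10, val=5

Final answer: 5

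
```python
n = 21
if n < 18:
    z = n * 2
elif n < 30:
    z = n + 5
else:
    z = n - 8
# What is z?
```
Trace:
  n=21
  n=21, z=26

Final answer: 26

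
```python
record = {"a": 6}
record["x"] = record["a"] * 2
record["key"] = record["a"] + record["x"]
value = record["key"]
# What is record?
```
Trace:
  record={'a': 6}
  record={'a': 6, 'x': 12}
  record={'a': 6, 'x': 12, 'key': 18}
  record={'a': 6, 'x': 12, 'key': 18}, value=18

Final answer: {'a': 6, 'x': 12, 'key': 18}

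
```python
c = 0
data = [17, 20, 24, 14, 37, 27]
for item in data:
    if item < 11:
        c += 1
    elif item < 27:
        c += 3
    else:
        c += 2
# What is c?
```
Trace:
  c=0
  c=3, item=17
  c=6, item=20
  c=9, item=24
  c=12, item=14
  c=14, item=37
  c=16, item=27

Final answer: 16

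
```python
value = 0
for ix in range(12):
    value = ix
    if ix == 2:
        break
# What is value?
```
Trace:
  value=0
  value=0, ix=0
  value=1, ix=1
  value=2, ix=2

Final answer: 2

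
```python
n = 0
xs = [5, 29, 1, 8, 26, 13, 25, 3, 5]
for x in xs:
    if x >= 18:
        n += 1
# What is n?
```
Trace:
  n=0
  n=0, x=5
  n=1, x=29
  n=1, x=1
  n=1, x=8
  n=2, x=26
  n=2, x=13
  n=3, x=25
  n=3, x=3
  n=3, x=5

Final answer: 3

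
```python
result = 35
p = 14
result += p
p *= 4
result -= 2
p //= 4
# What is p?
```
Trace:
  result=35
  result=35, p=14
  result=49, p=14
  result=49, p=56
  result=47, p=56
  result=47, p=14

Final answer: 14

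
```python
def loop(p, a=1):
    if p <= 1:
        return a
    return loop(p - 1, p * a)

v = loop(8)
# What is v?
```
Call trace:
loop(p=8, a=1)
  loop(p=7, a=8)
    loop(p=6, a=56)
      loop(p=5, a=336)
        loop(p=4, a=1680)
          loop(p=3, a=6720)
            loop(p=2, a=20160)
              loop(p=1, a=40320)
              -> return 40320
            -> return 40320
          -> return 40320
        -> return 40320
      -> return 40320
    -> return 40320
  -> return 40320
-> return 40320

Final answer: 40320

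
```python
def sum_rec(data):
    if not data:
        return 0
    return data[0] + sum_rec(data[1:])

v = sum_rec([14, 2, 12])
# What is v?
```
Call trace:
sum_rec(data=[14, 2, 12])
  sum_rec(data=[2, 12])
    sum_rec(data=[12])
      sum_rec(data=[])
      -> return 0
    -> return 12
  -> return 14
-> return 28

Final answer: 28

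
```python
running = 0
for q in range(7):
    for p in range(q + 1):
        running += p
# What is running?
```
Trace:
  running=0
  running=0, q=0, p=0
  running=0, q=1, p=0
  running=1, q=1, p=1
  running=1, q=2, p=0
  running=2, q=2, p=1
  running=4, q=2, p=2
  running=4, q=3, p=0
  running=5, q=3, p=1
  running=7, q=3, p=2
  running=10, q=3, p=3
  running=10, q=4, p=0
  running=11, q=4, p=1
  running=13, q=4, p=2
  running=16, q=4, p=3
  running=20, q=4, p=4
  running=20, q=5, p=0
  running=21, q=5, p=1
  running=23, q=5, p=2
  running=26, q=5, p=3
  running=30, q=5, p=4
  running=35, q=5, p=5
  running=35, q=6, p=0
  running=36, q=6, p=1
  running=38, q=6, p=2
  running=41, q=6, p=3
  running=45, q=6, p=4
  running=50, q=6, p=5
  running=56, q=6, p=6

Final answer: 56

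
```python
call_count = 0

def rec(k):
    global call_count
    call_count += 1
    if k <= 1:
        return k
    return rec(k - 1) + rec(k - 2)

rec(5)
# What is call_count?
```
Call trace (a repeated sub-call is expanded the first time; later identical calls just restate its return value):
rec(k=5)
  rec(k=4)
    rec(k=3)
      rec(k=2)
        rec(k=1)
        -> return 1
        rec(k=0)
        -> return 0
      -> return 1
      rec(k=1)
      -> return 1
    -> return 2
    rec(k=2) -> return 1  (same call as traced above)
  -> return 3
  rec(k=3) -> return 2  (same call as traced above)
-> return 5

call_count is incremented once per call, so count the calls in each subtree. Let C(k) = number of calls made by rec(k).
C(0) = C(1) = 1 (base case, no recursion); C(k) = 1 + C(k - 1) + C(k - 2) otherwise.
C(2) = 1 + C(1) + C(0) = 1 + 1 + 1 = 3
C(3) = 1 + C(2) + C(1) = 1 + 3 + 1 = 5
C(4) = 1 + C(3) + C(2) = 1 + 5 + 3 = 9
C(5) = 1 + C(4) + C(3) = 1 + 9 + 5 = 15
call_count = C(5) = 15

Final answer: 15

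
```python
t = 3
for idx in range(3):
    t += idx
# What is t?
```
Trace:
  t=3
  t=3, idx=0
  t=4, idx=1
  t=6, idx=2

Final answer: 6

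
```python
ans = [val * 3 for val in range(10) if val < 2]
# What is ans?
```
Trace:
  val=0
  val=1
  val=2
  val=3
  val=4
  val=5
  val=6
  val=7
  val=8
  val=9
  ans=[0, 3]

Final answer: [0, 3]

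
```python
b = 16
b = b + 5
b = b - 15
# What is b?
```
Trace:
  b=16
  b=21
  b=6

Final answer: 6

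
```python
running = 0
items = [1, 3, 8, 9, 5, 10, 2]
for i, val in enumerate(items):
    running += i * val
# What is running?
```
Trace:
  running=0
  running=0, i=0, val=1
  running=3, i=1, val=3
  running=19, i=2, val=8
  running=46, i=3, val=9
  running=66, i=4, val=5
  running=116, i=5, val=10
  running=128, i=6, val=2

Final answer: 128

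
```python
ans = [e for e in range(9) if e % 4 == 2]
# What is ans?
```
Trace:
  e=0
  e=1
  e=2
  e=3
  e=4
  e=5
  e=6
  e=7
  e=8
  ans=[2, 6]

Final answer: [2, 6]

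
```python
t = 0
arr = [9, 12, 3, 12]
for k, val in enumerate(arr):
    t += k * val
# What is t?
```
Trace:
  t=0
  t=0, k=0, val=9
  t=12, k=1, val=12
  t=18, k=2, val=3
  t=54, k=3, val=12

Final answer: 54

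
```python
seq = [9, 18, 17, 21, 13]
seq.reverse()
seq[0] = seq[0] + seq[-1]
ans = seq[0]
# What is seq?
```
Trace:
  seq=[9, 18, 17, 21, 13]
  seq=[13, 21, 17, 18, 9]
  seq=[22, 21, 17, 18, 9]
  seq=[22, 21, 17, 18, 9], ans=22

Final answer: [22, 21, 17, 18, 9]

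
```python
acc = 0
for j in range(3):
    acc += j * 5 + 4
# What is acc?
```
Trace:
  acc=0
  acc=4, j=0
  acc=13, j=1
  acc=27, j=2

Final answer: 27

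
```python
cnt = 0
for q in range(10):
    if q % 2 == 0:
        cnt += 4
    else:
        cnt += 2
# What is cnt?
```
Trace:
  cnt=0
  cnt=4, q=0
  cnt=6, q=1
  cnt=10, q=2
  cnt=12, q=3
  cnt=16, q=4
  cnt=18, q=5
  cnt=22, q=6
  cnt=24, q=7
  cnt=28, q=8
  cnt=30, q=9

Final answer: 30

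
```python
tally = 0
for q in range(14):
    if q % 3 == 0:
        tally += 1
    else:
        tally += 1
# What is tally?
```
Trace:
  tally=0
  tally=1, q=0
  tally=2, q=1
  tally=3, q=2
  tally=4, q=3
  tally=5, q=4
  tally=6, q=5
  tally=7, q=6
  tally=8, q=7
  tally=9, q=8
  tally=10, q=9
  tally=11, q=10
  tally=12, q=11
  tally=13, q=12
  tally=14, q=13

Final answer: 14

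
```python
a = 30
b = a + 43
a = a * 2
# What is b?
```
Trace:
  a=30
  a=30, b=73
  a=60, b=73

Final answer: 73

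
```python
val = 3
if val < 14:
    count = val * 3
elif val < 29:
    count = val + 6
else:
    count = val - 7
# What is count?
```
Trace:
  val=3
  val=3, count=9

Final answer: 9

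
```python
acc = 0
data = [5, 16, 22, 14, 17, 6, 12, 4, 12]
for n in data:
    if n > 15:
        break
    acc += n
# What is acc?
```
Trace:
  acc=0
  acc=5, n=5
  acc=5, n=16

Final answer: 5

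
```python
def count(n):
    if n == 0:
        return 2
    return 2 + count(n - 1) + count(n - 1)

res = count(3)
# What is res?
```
Call trace (a repeated sub-call is expanded the first time; later identical calls just restate its return value):
count(n=3)
  count(n=2)
    count(n=1)
      count(n=0)
      -> return 2
      count(n=0)
      -> return 2
    -> return 6
    count(n=1) -> return 6  (same call as traced above)
  -> return 14
  count(n=2) -> return 14  (same call as traced above)
-> return 30

Final answer: 30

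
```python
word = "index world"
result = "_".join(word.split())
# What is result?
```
Trace:
  word='index world'
  word='index world', result='index_world'

Final answer: 'index_world'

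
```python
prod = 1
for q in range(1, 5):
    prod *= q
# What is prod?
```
Trace:
  prod=1
  prod=1, q=1
  prod=2, q=2
  prod=6, q=3
  prod=24, q=4

Final answer: 24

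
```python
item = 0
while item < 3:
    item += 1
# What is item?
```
Trace:
  item=0
  item=1
  item=2
  item=3

Final answer: 3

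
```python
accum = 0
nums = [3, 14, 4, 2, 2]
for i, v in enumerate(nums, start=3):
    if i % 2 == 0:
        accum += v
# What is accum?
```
Trace:
  accum=0
  accum=0, i=3, v=3
  accum=14, i=4, v=14
  accum=14, i=5, v=4
  accum=16, i=6, v=2
  accum=16, i=7, v=2

Final answer: 16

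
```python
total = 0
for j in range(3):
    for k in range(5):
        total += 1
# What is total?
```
Trace:
  total=0
  total=1, j=0, k=0
  total=2, j=0, k=1
  total=3, j=0, k=2
  total=4, j=0, k=3
  total=5, j=0, k=4
  total=6, j=1, k=0
  total=7, j=1, k=1
  total=8, j=1, k=2
  total=9, j=1, k=3
  total=10, j=1, k=4
  total=11, j=2, k=0
  total=12, j=2, k=1
  total=13, j=2, k=2
  total=14, j=2, k=3
  total=15, j=2, k=4

Final answer: 15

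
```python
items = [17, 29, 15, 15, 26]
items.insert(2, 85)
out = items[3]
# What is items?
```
Trace:
  items=[17, 29, 15, 15, 26]
  items=[17, 29, 85, 15, 15, 26]
  items=[17, 29, 85, 15, 15, 26], out=15

Final answer: [17, 29, 85, 15, 15, 26]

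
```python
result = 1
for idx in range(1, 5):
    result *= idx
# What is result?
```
Trace:
  result=1
  result=1, idx=1
  result=2, idx=2
  result=6, idx=3
  result=24, idx=4

Final answer: 24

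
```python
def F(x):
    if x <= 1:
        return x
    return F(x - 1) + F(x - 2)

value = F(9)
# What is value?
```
Call trace (a repeated sub-call is expanded the first time; later identical calls just restate its return value):
F(x=9)
  F(x=8)
    F(x=7)
      F(x=6)
        F(x=5)
          F(x=4)
            F(x=3)
              F(x=2)
                F(x=1)
                -> return 1
                F(x=0)
                -> return 0
              -> return 1
              F(x=1)
              -> return 1
            -> return 2
            F(x=2) -> return 1  (same call as traced above)
          -> return 3
          F(x=3) -> return 2  (same call as traced above)
        -> return 5
        F(x=4) -> return 3  (same call as traced above)
      -> return 8
      F(x=5) -> return 5  (same call as traced above)
    -> return 13
    F(x=6) -> return 8  (same call as traced above)
  -> return 21
  F(x=7) -> return 13  (same call as traced above)
-> return 34

Final answer: 34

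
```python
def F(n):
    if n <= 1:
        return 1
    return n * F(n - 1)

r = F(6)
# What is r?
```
Call trace:
F(n=6)
  F(n=5)
    F(n=4)
      F(n=3)
        F(n=2)
          F(n=1)
          -> return 1
        -> return 2
      -> return 6
    -> return 24
  -> return 120
-> return 720

Final answer: 720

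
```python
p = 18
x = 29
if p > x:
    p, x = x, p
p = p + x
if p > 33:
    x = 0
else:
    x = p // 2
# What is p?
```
Trace:
  p=18
  p=18, x=29
  p=18, x=29
  p=47, x=29
  p=47, x=0

Final answer: 47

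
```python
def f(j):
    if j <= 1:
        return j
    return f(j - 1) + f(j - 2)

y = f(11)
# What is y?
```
Call trace (a repeated sub-call is expanded the first time; later identical calls just restate its return value):
f(j=11)
  f(j=10)
    f(j=9)
      f(j=8)
        f(j=7)
          f(j=6)
            f(j=5)
              f(j=4)
                f(j=3)
                  f(j=2)
                    f(j=1)
                    -> return 1
                    f(j=0)
                    -> return 0
                  -> return 1
                  f(j=1)
                  -> return 1
                -> return 2
                f(j=2) -> return 1  (same call as traced above)
              -> return 3
              f(j=3) -> return 2  (same call as traced above)
            -> return 5
            f(j=4) -> return 3  (same call as traced above)
          -> return 8
          f(j=5) -> return 5  (same call as traced above)
        -> return 13
        f(j=6) -> return 8  (same call as traced above)
      -> return 21
      f(j=7) -> return 13  (same call as traced above)
    -> return 34
    f(j=8) -> return 21  (same call as traced above)
  -> return 55
  f(j=9) -> return 34  (same call as traced above)
-> return 89

Final answer: 89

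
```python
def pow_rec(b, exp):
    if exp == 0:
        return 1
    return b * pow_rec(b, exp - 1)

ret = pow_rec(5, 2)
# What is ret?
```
Call trace:
pow_rec(b=5, exp=2)
  pow_rec(b=5, exp=1)
    pow_rec(b=5, exp=0)
    -> return 1
  -> return 5
-> return 25

Final answer: 25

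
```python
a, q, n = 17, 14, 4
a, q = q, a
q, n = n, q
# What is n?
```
Trace:
  a=17, q=14, n=4
  a=14, q=17, n=4
  a=14, q=4, n=17

Final answer: 17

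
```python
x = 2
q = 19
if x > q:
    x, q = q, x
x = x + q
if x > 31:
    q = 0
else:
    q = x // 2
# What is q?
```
Trace:
  x=2
  x=2, q=19
  x=2, q=19
  x=21, q=19
  x=21, q=10

Final answer: 10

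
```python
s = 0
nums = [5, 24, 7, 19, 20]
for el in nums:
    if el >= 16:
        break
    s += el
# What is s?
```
Trace:
  s=0
  s=5, el=5
  s=5, el=24

Final answer: 5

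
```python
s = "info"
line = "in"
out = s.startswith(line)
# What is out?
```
Trace:
  s='info'
  s='info', line='in'
  s='info', line='in', out=True

Final answer: True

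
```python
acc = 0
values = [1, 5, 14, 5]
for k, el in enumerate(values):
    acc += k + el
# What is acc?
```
Trace:
  acc=0
  acc=1, k=0, el=1
  acc=7, k=1, el=5
  acc=23, k=2, el=14
  acc=31, k=3, el=5

Final answer: 31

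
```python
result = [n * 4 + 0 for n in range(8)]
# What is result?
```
Trace:
  n=0
  n=1
  n=2
  n=3
  n=4
  n=5
  n=6
  n=7
  result=[0, 4, 8, 12, 16, 20, 24, 28]

Final answer: [0, 4, 8, 12, 16, 20, 24, 28]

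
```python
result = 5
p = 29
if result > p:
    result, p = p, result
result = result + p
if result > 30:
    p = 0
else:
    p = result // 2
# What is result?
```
Trace:
  result=5
  result=5, p=29
  result=5, p=29
  result=34, p=29
  result=34, p=0

Final answer: 34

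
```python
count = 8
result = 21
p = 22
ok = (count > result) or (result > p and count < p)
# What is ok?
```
Trace:
  count=8
  count=8, result=21
  count=8, result=21, p=22
  count=8, result=21, p=22, ok=False

Final answer: False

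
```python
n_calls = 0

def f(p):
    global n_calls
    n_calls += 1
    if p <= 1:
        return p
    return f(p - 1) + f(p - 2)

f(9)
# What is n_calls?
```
Call trace (a repeated sub-call is expanded the first time; later identical calls just restate its return value):
f(p=9)
  f(p=8)
    f(p=7)
      f(p=6)
        f(p=5)
          f(p=4)
            f(p=3)
              f(p=2)
                f(p=1)
                -> return 1
                f(p=0)
                -> return 0
              -> return 1
              f(p=1)
              -> return 1
            -> return 2
            f(p=2) -> return 1  (same call as traced above)
          -> return 3
          f(p=3) -> return 2  (same call as traced above)
        -> return 5
        f(p=4) -> return 3  (same call as traced above)
      -> return 8
      f(p=5) -> return 5  (same call as traced above)
    -> return 13
    f(p=6) -> return 8  (same call as traced above)
  -> return 21
  f(p=7) -> return 13  (same call as traced above)
-> return 34

n_calls is incremented once per call, so count the calls in each subtree. Let C(p) = number of calls made by f(p).
C(0) = C(1) = 1 (base case, no recursion); C(p) = 1 + C(p - 1) + C(p - 2) otherwise.
C(2) = 1 + C(1) + C(0) = 1 + 1 + 1 = 3
C(3) = 1 + C(2) + C(1) = 1 + 3 + 1 = 5
C(4) = 1 + C(3) + C(2) = 1 + 5 + 3 = 9
C(5) = 1 + C(4) + C(3) = 1 + 9 + 5 = 15
C(6) = 1 + C(5) + C(4) = 1 + 15 + 9 = 25
C(7) = 1 + C(6) + C(5) = 1 + 25 + 15 = 41
C(8) = 1 + C(7) + C(6) = 1 + 41 + 25 = 67
C(9) = 1 + C(8) + C(7) = 1 + 67 + 41 = 109
n_calls = C(9) = 109

Final answer: 109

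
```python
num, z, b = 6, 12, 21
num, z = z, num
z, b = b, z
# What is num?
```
Trace:
  num=6, z=12, b=21
  num=12, z=6, b=21
  num=12, z=21, b=6

Final answer: 12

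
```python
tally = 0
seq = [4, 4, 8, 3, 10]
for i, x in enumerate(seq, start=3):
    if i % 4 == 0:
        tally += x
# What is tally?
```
Trace:
  tally=0
  tally=0, i=3, x=4
  tally=4, i=4, x=4
  tally=4, i=5, x=8
  tally=4, i=6, x=3
  tally=4, i=7, x=10

Final answer: 4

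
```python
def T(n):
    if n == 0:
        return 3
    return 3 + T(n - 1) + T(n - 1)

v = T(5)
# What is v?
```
Call trace (a repeated sub-call is expanded the first time; later identical calls just restate its return value):
T(n=5)
  T(n=4)
    T(n=3)
      T(n=2)
        T(n=1)
          T(n=0)
          -> return 3
          T(n=0)
          -> return 3
        -> return 9
        T(n=1) -> return 9  (same call as traced above)
      -> return 21
      T(n=2) -> return 21  (same call as traced above)
    -> return 45
    T(n=3) -> return 45  (same call as traced above)
  -> return 93
  T(n=4) -> return 93  (same call as traced above)
-> return 189

Final answer: 189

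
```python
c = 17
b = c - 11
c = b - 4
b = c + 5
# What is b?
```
Trace:
  c=17
  c=17, b=6
  c=2, b=6
  c=2, b=7

Final answer: 7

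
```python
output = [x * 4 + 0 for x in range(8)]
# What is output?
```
Trace:
  x=0
  x=1
  x=2
  x=3
  x=4
  x=5
  x=6
  x=7
  output=[0, 4, 8, 12, 16, 20, 24, 28]

Final answer: [0, 4, 8, 12, 16, 20, 24, 28]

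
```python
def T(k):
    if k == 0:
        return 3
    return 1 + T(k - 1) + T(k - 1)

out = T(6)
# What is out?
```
Call trace (a repeated sub-call is expanded the first time; later identical calls just restate its return value):
T(k=6)
  T(k=5)
    T(k=4)
      T(k=3)
        T(k=2)
          T(k=1)
            T(k=0)
            -> return 3
            T(k=0)
            -> return 3
          -> return 7
          T(k=1) -> return 7  (same call as traced above)
        -> return 15
        T(k=2) -> return 15  (same call as traced above)
      -> return 31
      T(k=3) -> return 31  (same call as traced above)
    -> return 63
    T(k=4) -> return 63  (same call as traced above)
  -> return 127
  T(k=5) -> return 127  (same call as traced above)
-> return 255

Final answer: 255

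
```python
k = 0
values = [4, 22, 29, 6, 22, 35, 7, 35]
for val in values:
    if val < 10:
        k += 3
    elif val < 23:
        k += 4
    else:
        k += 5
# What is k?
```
Trace:
  k=0
  k=3, val=4
  k=7, val=22
  k=12, val=29
  k=15, val=6
  k=19, val=22
  k=24, val=35
  k=27, val=7
  k=32, val=35

Final answer: 32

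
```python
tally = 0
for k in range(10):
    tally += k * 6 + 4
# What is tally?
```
Trace:
  tally=0
  tally=4, k=0
  tally=14, k=1
  tally=30, k=2
  tally=52, k=3
  tally=80, k=4
  tally=114, k=5
  tally=154, k=6
  tally=200, k=7
  tally=252, k=8
  tally=310, k=9

Final answer: 310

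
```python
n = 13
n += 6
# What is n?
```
Trace:
  n=13
  n=19

Final answer: 19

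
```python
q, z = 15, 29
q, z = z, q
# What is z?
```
Trace:
  q=15, z=29
  q=29, z=15

Final answer: 15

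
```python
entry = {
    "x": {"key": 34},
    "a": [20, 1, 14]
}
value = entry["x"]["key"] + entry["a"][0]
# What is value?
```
Trace:
  entry={'x': {'key': 34}, 'a': [20, 1, 14]}
  entry={'x': {'key': 34}, 'a': [20, 1, 14]}, value=54

Final answer: 54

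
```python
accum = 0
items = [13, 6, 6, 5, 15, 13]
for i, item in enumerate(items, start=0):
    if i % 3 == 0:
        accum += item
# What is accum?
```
Trace:
  accum=0
  accum=13, i=0, item=13
  accum=13, i=1, item=6
  accum=13, i=2, item=6
  accum=18, i=3, item=5
  accum=18, i=4, item=15
  accum=18, i=5, item=13

Final answer: 18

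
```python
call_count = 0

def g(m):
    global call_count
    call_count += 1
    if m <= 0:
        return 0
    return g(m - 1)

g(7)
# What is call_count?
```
Call trace:
g(m=7)
  g(m=6)
    g(m=5)
      g(m=4)
        g(m=3)
          g(m=2)
            g(m=1)
              g(m=0)
              -> return 0
            -> return 0
          -> return 0
        -> return 0
      -> return 0
    -> return 0
  -> return 0
-> return 0

call_count is incremented once per call. g is entered once for each m = 7, 6, 5, 4, 3, 2, 1, 0 (the m <= 0 call returns without recursing), i.e. 7 + 1 calls.
call_count = 8

Final answer: 8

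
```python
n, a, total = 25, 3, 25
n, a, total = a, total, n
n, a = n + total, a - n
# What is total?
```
Trace:
  n=25, a=3, total=25
  n=3, a=25, total=25
  n=28, a=22, total=25

Final answer: 25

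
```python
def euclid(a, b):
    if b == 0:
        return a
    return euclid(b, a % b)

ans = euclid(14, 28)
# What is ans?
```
Call trace:
euclid(a=14, b=28)
  euclid(a=28, b=14)
    euclid(a=14, b=0)
    -> return 14
  -> return 14
-> return 14

Final answer: 14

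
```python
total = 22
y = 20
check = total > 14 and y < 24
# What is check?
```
Trace:
  total=22
  total=22, y=20
  total=22, y=20, check=True

Final answer: True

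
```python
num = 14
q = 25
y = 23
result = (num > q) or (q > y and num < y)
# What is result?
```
Trace:
  num=14
  num=14, q=25
  num=14, q=25, y=23
  num=14, q=25, y=23, result=True

Final answer: True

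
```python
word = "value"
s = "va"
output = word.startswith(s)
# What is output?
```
Trace:
  word='value'
  word='value', s='va'
  word='value', s='va', output=True

Final answer: True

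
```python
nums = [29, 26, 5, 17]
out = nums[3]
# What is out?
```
Trace:
  nums=[29, 26, 5, 17]
  nums=[29, 26, 5, 17], out=17

Final answer: 17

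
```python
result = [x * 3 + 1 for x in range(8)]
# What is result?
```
Trace:
  x=0
  x=1
  x=2
  x=3
  x=4
  x=5
  x=6
  x=7
  result=[1, 4, 7, 10, 13, 16, 19, 22]

Final answer: [1, 4, 7, 10, 13, 16, 19, 22]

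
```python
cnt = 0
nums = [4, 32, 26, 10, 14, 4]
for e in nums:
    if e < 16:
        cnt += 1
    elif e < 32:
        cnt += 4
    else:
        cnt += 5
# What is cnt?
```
Trace:
  cnt=0
  cnt=1, e=4
  cnt=6, e=32
  cnt=10, e=26
  cnt=11, e=10
  cnt=12, e=14
  cnt=13, e=4

Final answer: 13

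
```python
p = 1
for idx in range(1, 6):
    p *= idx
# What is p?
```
Trace:
  p=1
  p=1, idx=1
  p=2, idx=2
  p=6, idx=3
  p=24, idx=4
  p=120, idx=5

Final answer: 120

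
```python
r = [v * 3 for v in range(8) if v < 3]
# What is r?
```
Trace:
  v=0
  v=1
  v=2
  v=3
  v=4
  v=5
  v=6
  v=7
  r=[0, 3, 6]

Final answer: [0, 3, 6]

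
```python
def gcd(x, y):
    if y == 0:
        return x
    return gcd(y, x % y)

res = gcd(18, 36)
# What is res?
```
Call trace:
gcd(x=18, y=36)
  gcd(x=36, y=18)
    gcd(x=18, y=0)
    -> return 18
  -> return 18
-> return 18

Final answer: 18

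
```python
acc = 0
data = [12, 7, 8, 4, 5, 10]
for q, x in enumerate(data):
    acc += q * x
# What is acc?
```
Trace:
  acc=0
  acc=0, q=0, x=12
  acc=7, q=1, x=7
  acc=23, q=2, x=8
  acc=35, q=3, x=4
  acc=55, q=4, x=5
  acc=105, q=5, x=10

Final answer: 105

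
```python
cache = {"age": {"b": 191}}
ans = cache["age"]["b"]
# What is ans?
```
Trace:
  cache={'age': {'b': 191}}
  cache={'age': {'b': 191}}, ans=191

Final answer: 191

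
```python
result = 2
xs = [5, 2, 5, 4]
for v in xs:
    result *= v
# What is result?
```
Trace:
  result=2
  result=10, v=5
  result=20, v=2
  result=100, v=5
  result=400, v=4

Final answer: 400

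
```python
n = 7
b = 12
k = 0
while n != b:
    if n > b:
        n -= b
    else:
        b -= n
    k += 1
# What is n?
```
Trace:
  n=7
  n=7, b=12
  n=7, b=12, k=0
  n=7, b=5, k=1
  n=2, b=5, k=2
  n=2, b=3, k=3
  n=2, b=1, k=4
  n=1, b=1, k=5

Final answer: 1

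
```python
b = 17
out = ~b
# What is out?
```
Trace:
  b=17
  b=17, out=-18

Final answer: -18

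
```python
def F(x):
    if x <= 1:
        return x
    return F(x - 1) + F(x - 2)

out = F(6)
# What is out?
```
Call trace (a repeated sub-call is expanded the first time; later identical calls just restate its return value):
F(x=6)
  F(x=5)
    F(x=4)
      F(x=3)
        F(x=2)
          F(x=1)
          -> return 1
          F(x=0)
          -> return 0
        -> return 1
        F(x=1)
        -> return 1
      -> return 2
      F(x=2) -> return 1  (same call as traced above)
    -> return 3
    F(x=3) -> return 2  (same call as traced above)
  -> return 5
  F(x=4) -> return 3  (same call as traced above)
-> return 8

Final answer: 8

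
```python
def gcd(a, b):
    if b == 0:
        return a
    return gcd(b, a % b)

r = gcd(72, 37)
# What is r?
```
Call trace:
gcd(a=72, b=37)
  gcd(a=37, b=35)
    gcd(a=35, b=2)
      gcd(a=2, b=1)
        gcd(a=1, b=0)
        -> return 1
      -> return 1
    -> return 1
  -> return 1
-> return 1

Final answer: 1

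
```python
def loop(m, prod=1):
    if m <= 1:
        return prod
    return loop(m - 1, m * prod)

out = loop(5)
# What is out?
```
Call trace:
loop(m=5, prod=1)
  loop(m=4, prod=5)
    loop(m=3, prod=20)
      loop(m=2, prod=60)
        loop(m=1, prod=120)
        -> return 120
      -> return 120
    -> return 120
  -> return 120
-> return 120

Final answer: 120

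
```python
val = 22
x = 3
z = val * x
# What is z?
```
Trace:
  val=22
  val=22, x=3
  val=22, x=3, z=66

Final answer: 66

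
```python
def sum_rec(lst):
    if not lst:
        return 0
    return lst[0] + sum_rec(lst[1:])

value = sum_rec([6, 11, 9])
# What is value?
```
Call trace:
sum_rec(lst=[6, 11, 9])
  sum_rec(lst=[11, 9])
    sum_rec(lst=[9])
      sum_rec(lst=[])
      -> return 0
    -> return 9
  -> return 20
-> return 26

Final answer: 26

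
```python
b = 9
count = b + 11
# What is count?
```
Trace:
  b=9
  b=9, count=20

Final answer: 20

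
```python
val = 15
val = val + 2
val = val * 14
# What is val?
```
Trace:
  val=15
  val=17
  val=238

Final answer: 238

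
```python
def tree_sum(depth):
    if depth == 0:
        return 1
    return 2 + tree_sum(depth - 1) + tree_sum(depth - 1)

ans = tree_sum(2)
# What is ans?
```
Call trace (a repeated sub-call is expanded the first time; later identical calls just restate its return value):
tree_sum(depth=2)
  tree_sum(depth=1)
    tree_sum(depth=0)
    -> return 1
    tree_sum(depth=0)
    -> return 1
  -> return 4
  tree_sum(depth=1) -> return 4  (same call as traced above)
-> return 10

Final answer: 10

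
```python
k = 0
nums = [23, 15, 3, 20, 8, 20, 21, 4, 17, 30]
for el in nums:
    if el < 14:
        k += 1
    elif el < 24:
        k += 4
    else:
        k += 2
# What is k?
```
Trace:
  k=0
  k=4, el=23
  k=8, el=15
  k=9, el=3
  k=13, el=20
  k=14, el=8
  k=18, el=20
  k=22, el=21
  k=23, el=4
  k=27, el=17
  k=29, el=30

Final answer: 29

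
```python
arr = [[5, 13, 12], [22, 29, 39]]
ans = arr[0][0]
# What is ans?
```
Trace:
  arr=[[5, 13, 12], [22, 29, 39]]
  arr=[[5, 13, 12], [22, 29, 39]], ans=5

Final answer: 5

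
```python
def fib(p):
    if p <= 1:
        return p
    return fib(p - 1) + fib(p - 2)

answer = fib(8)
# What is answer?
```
Call trace (a repeated sub-call is expanded the first time; later identical calls just restate its return value):
fib(p=8)
  fib(p=7)
    fib(p=6)
      fib(p=5)
        fib(p=4)
          fib(p=3)
            fib(p=2)
              fib(p=1)
              -> return 1
              fib(p=0)
              -> return 0
            -> return 1
            fib(p=1)
            -> return 1
          -> return 2
          fib(p=2) -> return 1  (same call as traced above)
        -> return 3
        fib(p=3) -> return 2  (same call as traced above)
      -> return 5
      fib(p=4) -> return 3  (same call as traced above)
    -> return 8
    fib(p=5) -> return 5  (same call as traced above)
  -> return 13
  fib(p=6) -> return 8  (same call as traced above)
-> return 21

Final answer: 21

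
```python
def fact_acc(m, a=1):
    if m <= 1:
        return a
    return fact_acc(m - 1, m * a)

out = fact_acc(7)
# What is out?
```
Call trace:
fact_acc(m=7, a=1)
  fact_acc(m=6, a=7)
    fact_acc(m=5, a=42)
      fact_acc(m=4, a=210)
        fact_acc(m=3, a=840)
          fact_acc(m=2, a=2520)
            fact_acc(m=1, a=5040)
            -> return 5040
          -> return 5040
        -> return 5040
      -> return 5040
    -> return 5040
  -> return 5040
-> return 5040

Final answer: 5040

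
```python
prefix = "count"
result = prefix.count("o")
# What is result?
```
Trace:
  prefix='count'
  prefix='count', result=1

Final answer: 1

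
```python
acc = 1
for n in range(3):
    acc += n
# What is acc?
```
Trace:
  acc=1
  acc=1, n=0
  acc=2, n=1
  acc=4, n=2

Final answer: 4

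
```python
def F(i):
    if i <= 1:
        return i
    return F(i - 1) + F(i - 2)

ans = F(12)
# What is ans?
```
Call trace (a repeated sub-call is expanded the first time; later identical calls just restate its return value):
F(i=12)
  F(i=11)
    F(i=10)
      F(i=9)
        F(i=8)
          F(i=7)
            F(i=6)
              F(i=5)
                F(i=4)
                  F(i=3)
                    F(i=2)
                      F(i=1)
                      -> return 1
                      F(i=0)
                      -> return 0
                    -> return 1
                    F(i=1)
                    -> return 1
                  -> return 2
                  F(i=2) -> return 1  (same call as traced above)
                -> return 3
                F(i=3) -> return 2  (same call as traced above)
              -> return 5
              F(i=4) -> return 3  (same call as traced above)
            -> return 8
            F(i=5) -> return 5  (same call as traced above)
          -> return 13
          F(i=6) -> return 8  (same call as traced above)
        -> return 21
        F(i=7) -> return 13  (same call as traced above)
      -> return 34
      F(i=8) -> return 21  (same call as traced above)
    -> return 55
    F(i=9) -> return 34  (same call as traced above)
  -> return 89
  F(i=10) -> return 55  (same call as traced above)
-> return 144

Final answer: 144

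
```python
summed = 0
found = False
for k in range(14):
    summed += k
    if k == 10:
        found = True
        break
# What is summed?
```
Trace:
  summed=0
  summed=0, found=False
  summed=0, found=False, k=0
  summed=1, found=False, k=1
  summed=3, found=False, k=2
  summed=6, found=False, k=3
  summed=10, found=False, k=4
  summed=15, found=False, k=5
  summed=21, found=False, k=6
  summed=28, found=False, k=7
  summed=36, found=False, k=8
  summed=45, found=False, k=9
  summed=55, found=True, k=10

Final answer: 55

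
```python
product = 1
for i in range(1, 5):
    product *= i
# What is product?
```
Trace:
  product=1
  product=1, i=1
  product=2, i=2
  product=6, i=3
  product=24, i=4

Final answer: 24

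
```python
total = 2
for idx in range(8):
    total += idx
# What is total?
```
Trace:
  total=2
  total=2, idx=0
  total=3, idx=1
  total=5, idx=2
  total=8, idx=3
  total=12, idx=4
  total=17, idx=5
  total=23, idx=6
  total=30, idx=7

Final answer: 30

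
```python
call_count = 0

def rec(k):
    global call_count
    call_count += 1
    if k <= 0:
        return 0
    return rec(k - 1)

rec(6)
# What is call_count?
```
Call trace:
rec(k=6)
  rec(k=5)
    rec(k=4)
      rec(k=3)
        rec(k=2)
          rec(k=1)
            rec(k=0)
            -> return 0
          -> return 0
        -> return 0
      -> return 0
    -> return 0
  -> return 0
-> return 0

call_count is incremented once per call. rec is entered once for each k = 6, 5, 4, 3, 2, 1, 0 (the k <= 0 call returns without recursing), i.e. 6 + 1 calls.
call_count = 7

Final answer: 7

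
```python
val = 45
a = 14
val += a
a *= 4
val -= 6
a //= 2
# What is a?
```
Trace:
  val=45
  val=45, a=14
  val=59, a=14
  val=59, a=56
  val=53, a=56
  val=53, a=28

Final answer: 28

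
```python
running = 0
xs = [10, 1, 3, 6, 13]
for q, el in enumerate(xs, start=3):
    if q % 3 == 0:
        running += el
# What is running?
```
Trace:
  running=0
  running=10, q=3, el=10
  running=10, q=4, el=1
  running=10, q=5, el=3
  running=16, q=6, el=6
  running=16, q=7, el=13

Final answer: 16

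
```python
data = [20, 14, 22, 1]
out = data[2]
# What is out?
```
Trace:
  data=[20, 14, 22, 1]
  data=[20, 14, 22, 1], out=22

Final answer: 22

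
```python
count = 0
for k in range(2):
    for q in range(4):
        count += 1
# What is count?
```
Trace:
  count=0
  count=1, k=0, q=0
  count=2, k=0, q=1
  count=3, k=0, q=2
  count=4, k=0, q=3
  count=5, k=1, q=0
  count=6, k=1, q=1
  count=7, k=1, q=2
  count=8, k=1, q=3

Final answer: 8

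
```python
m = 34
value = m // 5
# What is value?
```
Trace:
  m=34
  m=34, value=6

Final answer: 6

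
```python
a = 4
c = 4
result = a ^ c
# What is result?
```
Trace:
  a=4
  a=4, c=4
  a=4, c=4, result=0

Final answer: 0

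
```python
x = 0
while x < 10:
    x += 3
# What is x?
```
Trace:
  x=0
  x=3
  x=6
  x=9
  x=12

Final answer: 12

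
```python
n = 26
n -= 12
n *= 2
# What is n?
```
Trace:
  n=26
  n=14
  n=28

Final answer: 28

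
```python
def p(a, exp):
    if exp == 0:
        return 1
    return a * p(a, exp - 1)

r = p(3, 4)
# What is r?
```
Call trace:
p(a=3, exp=4)
  p(a=3, exp=3)
    p(a=3, exp=2)
      p(a=3, exp=1)
        p(a=3, exp=0)
        -> return 1
      -> return 3
    -> return 9
  -> return 27
-> return 81

Final answer: 81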